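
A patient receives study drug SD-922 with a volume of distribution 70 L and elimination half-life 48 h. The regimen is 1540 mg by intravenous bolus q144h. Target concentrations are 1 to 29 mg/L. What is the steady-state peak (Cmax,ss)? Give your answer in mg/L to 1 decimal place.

25.1 mg/L

The dosing interval is 3 half-lives, so f = 2^(−3) = 0.125.
Accumulation ratio R = 1/(1 − f) = 1/0.875 = 8/7.
Single-dose peak C₀ = D/Vd = 1540/70 = 22 mg/L.
Steady-state peak Cmax,ss = C₀·R = 22 × 8/7 ≈ 25.143 mg/L.
Peak 25.1 mg/L vs MTC 29 mg/L: below toxic threshold.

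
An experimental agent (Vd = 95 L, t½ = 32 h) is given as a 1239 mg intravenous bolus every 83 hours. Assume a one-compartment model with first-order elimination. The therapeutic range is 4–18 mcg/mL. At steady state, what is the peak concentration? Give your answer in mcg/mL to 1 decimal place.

Over one 83-h interval, 83/32 ≈ 2.5938 half-lives elapse, leaving f ≈ 0.1657 of each dose.
At steady state, accumulation factor R = 1/(1 − e^(−kτ)) ≈ 1.1986.
Each bolus raises the concentration by D/Vd = 1239/95 ≈ 13.042 mcg/mL.
Cmax,ss = C₀/(1 − f) ≈ 13.042/0.8343 ≈ 15.632 mcg/mL.
Peak 15.6 mcg/mL vs MTC 18 mcg/mL: below toxic threshold.

15.6 mcg/mL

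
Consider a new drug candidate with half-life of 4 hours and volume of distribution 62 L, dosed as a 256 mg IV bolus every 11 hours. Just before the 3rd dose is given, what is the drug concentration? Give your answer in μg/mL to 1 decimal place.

f = (1/2)^(τ/t½) = (1/2)^(11/4) ≈ 0.1487.
C₀ = D/Vd = 256/62 ≈ 4.129 μg/mL.
Before the 3rd dose, 2 doses have been given. Superposition: Cmin = C₀·(f + f²).
≈ 4.129 × (0.1487 + 0.0221) ≈ 4.129 × 0.1708 ≈ 0.705 μg/mL.

0.7 μg/mL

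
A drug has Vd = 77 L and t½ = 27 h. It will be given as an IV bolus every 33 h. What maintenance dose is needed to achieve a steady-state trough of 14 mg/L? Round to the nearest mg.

1437 mg

τ/t½ = 33/27 ≈ 1.2222, so f = (1/2)^(33/27) ≈ 0.428622.
Cmin,ss = (D/Vd)·f/(1−f), so D = Cmin,ss·Vd·(1−f)/f.
D = 14 × 77 × (1−f)/f ≈ 14 × 77 × 1.33306 ≈ 1437.04 mg.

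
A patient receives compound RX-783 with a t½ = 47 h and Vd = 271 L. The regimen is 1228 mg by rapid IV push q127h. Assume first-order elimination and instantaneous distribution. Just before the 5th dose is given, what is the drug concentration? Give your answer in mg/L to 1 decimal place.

f = (1/2)^(τ/t½) = (1/2)^(127/47) ≈ 0.1537.
C₀ = D/Vd = 1228/271 ≈ 4.531 mg/L.
Before the 5th dose, 4 doses have been given. Superposition: Cmin = C₀·(f + f² + … + f^4).
≈ 4.531 × (0.1537 + 0.0236 + 0.0036 + 0.0006) ≈ 4.531 × 0.1815 ≈ 0.822 mg/L.

0.8 mg/L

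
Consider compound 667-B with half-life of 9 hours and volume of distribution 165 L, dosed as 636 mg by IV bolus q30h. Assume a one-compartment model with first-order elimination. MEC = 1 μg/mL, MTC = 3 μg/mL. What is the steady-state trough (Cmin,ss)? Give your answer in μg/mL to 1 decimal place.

Over one 30-h interval, 30/9 ≈ 3.3333 half-lives elapse, leaving f ≈ 0.0992 of each dose.
Single-dose peak C₀ = D/Vd = 636/165 ≈ 3.855 μg/mL.
Steady-state trough Cmin,ss = C₀·f/(1−f) ≈ 3.855 × 0.0992/0.9008 ≈ 0.425 μg/mL.
Trough 0.4 μg/mL vs MEC 1 μg/mL: subtherapeutic.

0.4 μg/mL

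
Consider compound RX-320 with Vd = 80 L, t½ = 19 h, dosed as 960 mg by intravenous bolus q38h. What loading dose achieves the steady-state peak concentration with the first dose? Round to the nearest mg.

1280 mg

f = (1/2)^(38/19) ≈ 0.250000; accumulation ratio R = 1/(1−f) ≈ 1.33333.
Loading dose to hit Cmax,ss on first dose: D_load = D_maint·R ≈ 960 × 1.33333 ≈ 1280.00 mg.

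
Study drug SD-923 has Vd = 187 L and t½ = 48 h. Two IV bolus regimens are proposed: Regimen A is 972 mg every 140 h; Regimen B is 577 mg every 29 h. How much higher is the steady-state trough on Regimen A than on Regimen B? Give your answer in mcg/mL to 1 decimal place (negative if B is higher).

-5.1 mcg/mL

Regimen A: f = (1/2)^(140/48) ≈ 0.1324; Cmin,ss = (972/187)·f/(1−f) ≈ 0.793 mcg/mL.
Regimen B: f = (1/2)^(29/48) ≈ 0.6579; Cmin,ss = (577/187)·f/(1−f) ≈ 5.934 mcg/mL.
Difference ≈ 0.793 − 5.934 ≈ -5.141 mcg/mL.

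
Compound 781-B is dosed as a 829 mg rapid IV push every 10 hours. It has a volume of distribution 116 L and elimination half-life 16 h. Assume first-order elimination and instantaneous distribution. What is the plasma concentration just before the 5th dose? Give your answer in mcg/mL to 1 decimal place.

10.9 mcg/mL

f = (1/2)^(τ/t½) = (1/2)^(10/16) ≈ 0.6484.
C₀ = D/Vd = 829/116 ≈ 7.147 mcg/mL.
Before the 5th dose, 4 doses have been given. Superposition: Cmin = C₀·(f + f² + … + f^4).
≈ 7.147 × (0.6484 + 0.4204 + 0.2726 + 0.1768) ≈ 7.147 × 1.5182 ≈ 10.851 mcg/mL.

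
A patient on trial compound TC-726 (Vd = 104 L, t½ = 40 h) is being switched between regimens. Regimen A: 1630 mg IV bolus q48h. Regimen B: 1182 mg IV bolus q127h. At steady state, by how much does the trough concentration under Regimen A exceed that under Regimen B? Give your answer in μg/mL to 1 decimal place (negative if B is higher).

10.7 μg/mL

Regimen A: f = (1/2)^(48/40) ≈ 0.4353; Cmin,ss = (1630/104)·f/(1−f) ≈ 12.082 μg/mL.
Regimen B: f = (1/2)^(127/40) ≈ 0.1107; Cmin,ss = (1182/104)·f/(1−f) ≈ 1.415 μg/mL.
Difference ≈ 12.082 − 1.415 ≈ 10.667 μg/mL.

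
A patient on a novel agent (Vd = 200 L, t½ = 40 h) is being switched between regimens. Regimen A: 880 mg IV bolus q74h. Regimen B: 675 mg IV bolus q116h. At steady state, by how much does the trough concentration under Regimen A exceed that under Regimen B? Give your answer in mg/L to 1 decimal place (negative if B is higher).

Regimen A: f = (1/2)^(74/40) ≈ 0.2774; Cmin,ss = (880/200)·f/(1−f) ≈ 1.689 mg/L.
Regimen B: f = (1/2)^(116/40) ≈ 0.1340; Cmin,ss = (675/200)·f/(1−f) ≈ 0.522 mg/L.
Difference ≈ 1.689 − 0.522 ≈ 1.167 mg/L.

1.2 mg/L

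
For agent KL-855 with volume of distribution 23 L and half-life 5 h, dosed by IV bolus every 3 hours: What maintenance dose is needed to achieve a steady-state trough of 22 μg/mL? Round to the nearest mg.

261 mg

τ/t½ = 3/5 ≈ 0.6, so f = (1/2)^(3/5) ≈ 0.659754.
Cmin,ss = (D/Vd)·f/(1−f), so D = Cmin,ss·Vd·(1−f)/f.
D = 22 × 23 × (1−f)/f ≈ 22 × 23 × 0.51572 ≈ 260.95 mg.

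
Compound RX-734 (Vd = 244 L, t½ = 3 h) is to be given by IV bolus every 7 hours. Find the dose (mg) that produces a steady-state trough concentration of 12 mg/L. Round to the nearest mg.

11828 mg

τ/t½ = 7/3 ≈ 2.3333, so f = (1/2)^(7/3) ≈ 0.198425.
Cmin,ss = (D/Vd)·f/(1−f), so D = Cmin,ss·Vd·(1−f)/f.
D = 12 × 244 × (1−f)/f ≈ 12 × 244 × 4.03969 ≈ 11828.21 mg.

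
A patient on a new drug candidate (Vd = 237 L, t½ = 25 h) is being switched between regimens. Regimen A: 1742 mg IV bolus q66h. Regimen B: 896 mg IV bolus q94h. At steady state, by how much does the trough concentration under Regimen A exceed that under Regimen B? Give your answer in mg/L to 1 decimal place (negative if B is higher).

Regimen A: f = (1/2)^(66/25) ≈ 0.1604; Cmin,ss = (1742/237)·f/(1−f) ≈ 1.404 mg/L.
Regimen B: f = (1/2)^(94/25) ≈ 0.0738; Cmin,ss = (896/237)·f/(1−f) ≈ 0.301 mg/L.
Difference ≈ 1.404 − 0.301 ≈ 1.103 mg/L.

1.1 mg/L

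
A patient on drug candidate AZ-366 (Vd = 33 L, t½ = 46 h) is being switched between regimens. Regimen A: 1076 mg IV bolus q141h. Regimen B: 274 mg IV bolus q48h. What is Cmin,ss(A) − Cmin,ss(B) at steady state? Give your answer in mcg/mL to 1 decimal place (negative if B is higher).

Regimen A: f = (1/2)^(141/46) ≈ 0.1195; Cmin,ss = (1076/33)·f/(1−f) ≈ 4.425 mcg/mL.
Regimen B: f = (1/2)^(48/46) ≈ 0.4852; Cmin,ss = (274/33)·f/(1−f) ≈ 7.826 mcg/mL.
Difference ≈ 4.425 − 7.826 ≈ -3.401 mcg/mL.

-3.4 mcg/mL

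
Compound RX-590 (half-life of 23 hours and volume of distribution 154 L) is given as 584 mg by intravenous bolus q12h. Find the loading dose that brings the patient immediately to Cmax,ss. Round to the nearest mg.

1924 mg

f = (1/2)^(12/23) ≈ 0.696532; accumulation ratio R = 1/(1−f) ≈ 3.29524.
Loading dose to hit Cmax,ss on first dose: D_load = D_maint·R ≈ 584 × 3.29524 ≈ 1924.42 mg.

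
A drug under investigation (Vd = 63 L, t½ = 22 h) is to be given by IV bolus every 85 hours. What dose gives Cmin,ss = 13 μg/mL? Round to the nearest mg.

11103 mg

τ/t½ = 85/22 ≈ 3.8636, so f = (1/2)^(85/22) ≈ 0.068696.
Cmin,ss = (D/Vd)·f/(1−f), so D = Cmin,ss·Vd·(1−f)/f.
D = 13 × 63 × (1−f)/f ≈ 13 × 63 × 13.55689 ≈ 11103.09 mg.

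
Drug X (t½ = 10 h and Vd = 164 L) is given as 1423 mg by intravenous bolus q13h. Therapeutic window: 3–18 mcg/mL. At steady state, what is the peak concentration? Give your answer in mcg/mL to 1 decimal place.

14.6 mcg/mL

Over one 13-h interval, 13/10 ≈ 1.3 half-lives elapse, leaving f ≈ 0.4061 of each dose.
Accumulation ratio R = 1/(1 − f) ≈ 1/0.5939 ≈ 1.6838.
Single-dose peak C₀ = D/Vd = 1423/164 ≈ 8.677 mcg/mL.
Steady-state peak Cmax,ss = C₀·R ≈ 8.677 × 1.6838 ≈ 14.610 mcg/mL.
Peak 14.6 mcg/mL vs MTC 18 mcg/mL: below toxic threshold.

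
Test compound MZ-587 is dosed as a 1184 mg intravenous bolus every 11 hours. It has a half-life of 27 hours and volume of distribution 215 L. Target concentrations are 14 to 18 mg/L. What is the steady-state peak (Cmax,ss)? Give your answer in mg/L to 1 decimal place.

22.4 mg/L

Over one 11-h interval, 11/27 ≈ 0.40741 half-lives elapse, leaving f ≈ 0.7540 of each dose.
Accumulation ratio R = 1/(1 − f) ≈ 1/0.2460 ≈ 4.0650.
Each bolus raises the concentration by D/Vd = 1184/215 ≈ 5.507 mg/L.
Steady-state peak Cmax,ss = C₀·R ≈ 5.507 × 4.0650 ≈ 22.386 mg/L.
Peak 22.4 mg/L vs MTC 18 mg/L: exceeds toxic threshold.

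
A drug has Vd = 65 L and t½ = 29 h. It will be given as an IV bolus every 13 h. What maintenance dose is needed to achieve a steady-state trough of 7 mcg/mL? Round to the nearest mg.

τ/t½ = 13/29 ≈ 0.44828, so f = (1/2)^(13/29) ≈ 0.732918.
Cmin,ss = (D/Vd)·f/(1−f), so D = Cmin,ss·Vd·(1−f)/f.
D = 7 × 65 × (1−f)/f ≈ 7 × 65 × 0.36441 ≈ 165.81 mg.

166 mg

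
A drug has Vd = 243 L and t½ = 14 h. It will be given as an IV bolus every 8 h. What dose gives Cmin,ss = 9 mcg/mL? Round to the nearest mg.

1063 mg

τ/t½ = 8/14 ≈ 0.57143, so f = (1/2)^(8/14) ≈ 0.672950.
Cmin,ss = (D/Vd)·f/(1−f), so D = Cmin,ss·Vd·(1−f)/f.
D = 9 × 243 × (1−f)/f ≈ 9 × 243 × 0.48599 ≈ 1062.86 mg.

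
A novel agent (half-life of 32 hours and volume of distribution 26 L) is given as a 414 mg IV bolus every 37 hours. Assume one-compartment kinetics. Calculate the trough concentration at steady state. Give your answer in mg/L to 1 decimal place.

13.0 mg/L

Over one 37-h interval, 37/32 ≈ 1.1562 half-lives elapse, leaving f ≈ 0.4487 of each dose.
Single-dose peak C₀ = D/Vd = 414/26 ≈ 15.923 mg/L.
Steady-state trough Cmin,ss = C₀·f/(1−f) ≈ 15.923 × 0.4487/0.5513 ≈ 12.960 mg/L.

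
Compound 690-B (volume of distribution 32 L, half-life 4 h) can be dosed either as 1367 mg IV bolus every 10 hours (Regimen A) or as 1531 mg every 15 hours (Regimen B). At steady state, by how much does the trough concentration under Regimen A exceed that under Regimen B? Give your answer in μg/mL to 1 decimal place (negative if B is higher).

5.3 μg/mL

Regimen A: f = (1/2)^(10/4) ≈ 0.1768; Cmin,ss = (1367/32)·f/(1−f) ≈ 9.175 μg/mL.
Regimen B: f = (1/2)^(15/4) ≈ 0.0743; Cmin,ss = (1531/32)·f/(1−f) ≈ 3.840 μg/mL.
Difference ≈ 9.175 − 3.840 ≈ 5.335 μg/mL.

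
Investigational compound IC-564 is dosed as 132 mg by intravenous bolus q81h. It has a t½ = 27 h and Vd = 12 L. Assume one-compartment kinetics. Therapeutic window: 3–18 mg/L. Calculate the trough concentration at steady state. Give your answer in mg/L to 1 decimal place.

1.6 mg/L

τ = 81 h = 3 half-lives, so f = (1/2)^3 = 0.125.
At steady state, R = 1/(1 − 0.125) = 8/7.
Single-dose peak C₀ = D/Vd = 132/12 = 11 mg/L.
Steady-state peak Cmax,ss = C₀·R = 11 × 8/7 ≈ 12.571 mg/L.
Steady-state trough Cmin,ss = Cmax,ss·f ≈ 12.571 × 0.125 ≈ 1.571 mg/L.
Trough 1.6 mg/L vs MEC 3 mg/L: subtherapeutic.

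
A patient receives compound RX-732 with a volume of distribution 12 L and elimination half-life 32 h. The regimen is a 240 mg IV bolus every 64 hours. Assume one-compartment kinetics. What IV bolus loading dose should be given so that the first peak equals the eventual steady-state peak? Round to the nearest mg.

320 mg

f = (1/2)^(64/32) ≈ 0.250000; accumulation ratio R = 1/(1−f) ≈ 1.33333.
Loading dose to hit Cmax,ss on first dose: D_load = D_maint·R ≈ 240 × 1.33333 ≈ 320.00 mg.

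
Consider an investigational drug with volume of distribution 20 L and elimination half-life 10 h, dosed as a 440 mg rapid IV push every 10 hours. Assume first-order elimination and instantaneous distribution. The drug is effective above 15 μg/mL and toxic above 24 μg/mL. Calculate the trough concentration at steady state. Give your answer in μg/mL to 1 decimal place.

τ = 10 h = 1 half-life, so f = (1/2)^1 = 0.5.
Accumulation ratio R = 1/(1 − f) = 1/0.5 = 2/1.
Single-dose peak C₀ = D/Vd = 440/20 = 22 μg/mL.
Steady-state peak Cmax,ss = C₀·R = 22 × 2/1 ≈ 44.000 μg/mL.
Steady-state trough Cmin,ss = Cmax,ss·f ≈ 44.000 × 0.5 ≈ 22.000 μg/mL.
Trough 22.0 μg/mL vs MEC 15 μg/mL: adequate.

22.0 μg/mL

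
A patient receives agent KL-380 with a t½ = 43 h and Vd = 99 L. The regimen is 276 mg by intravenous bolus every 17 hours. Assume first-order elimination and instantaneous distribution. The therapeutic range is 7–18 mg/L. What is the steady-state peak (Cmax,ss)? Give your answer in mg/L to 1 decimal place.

11.6 mg/L

Over one 17-h interval, 17/43 ≈ 0.39535 half-lives elapse, leaving f ≈ 0.7603 of each dose.
At steady state, accumulation factor R = 1/(1 − e^(−kτ)) ≈ 4.1719.
Each bolus raises the concentration by D/Vd = 276/99 ≈ 2.788 mg/L.
Steady-state peak Cmax,ss = C₀·R ≈ 2.788 × 4.1719 ≈ 11.631 mg/L.
Peak 11.6 mg/L vs MTC 18 mg/L: below toxic threshold.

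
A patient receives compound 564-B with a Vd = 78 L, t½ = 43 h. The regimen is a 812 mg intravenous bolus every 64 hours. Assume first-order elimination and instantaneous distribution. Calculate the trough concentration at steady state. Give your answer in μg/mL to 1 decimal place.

5.8 μg/mL

τ/t½ = 64/43 ≈ 1.4884, so fraction remaining f = (1/2)^(64/43) ≈ 0.3564.
At steady state, accumulation factor R = 1/(1 − e^(−kτ)) ≈ 1.5538.
Single-dose peak C₀ = D/Vd = 812/78 ≈ 10.410 μg/mL.
Cmax,ss = C₀/(1 − f) ≈ 10.410/0.6436 ≈ 16.175 μg/mL.
Steady-state trough Cmin,ss = Cmax,ss·f ≈ 16.175 × 0.3564 ≈ 5.765 μg/mL.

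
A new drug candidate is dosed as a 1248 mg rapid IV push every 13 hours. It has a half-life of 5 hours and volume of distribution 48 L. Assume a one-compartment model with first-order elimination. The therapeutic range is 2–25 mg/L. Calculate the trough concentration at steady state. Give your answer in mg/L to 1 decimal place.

k = ln2/t½ = ln2/5 ≈ 0.138629 h⁻¹; fraction remaining f = e^(−kτ) = e^(−0.138629×13) ≈ 0.1649.
At steady state, accumulation factor R = 1/(1 − e^(−kτ)) ≈ 1.1975.
Single-dose peak C₀ = D/Vd = 1248/48 ≈ 26.000 mg/L.
Steady-state peak Cmax,ss = C₀·R ≈ 26.000 × 1.1975 ≈ 31.135 mg/L.
Steady-state trough Cmin,ss = Cmax,ss·f ≈ 31.135 × 0.1649 ≈ 5.134 mg/L.
Trough 5.1 mg/L vs MEC 2 mg/L: adequate.

5.1 mg/L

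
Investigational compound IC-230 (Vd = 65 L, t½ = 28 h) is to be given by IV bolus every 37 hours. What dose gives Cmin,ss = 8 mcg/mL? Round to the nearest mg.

τ/t½ = 37/28 ≈ 1.3214, so f = (1/2)^(37/28) ≈ 0.400139.
Cmin,ss = (D/Vd)·f/(1−f), so D = Cmin,ss·Vd·(1−f)/f.
D = 8 × 65 × (1−f)/f ≈ 8 × 65 × 1.49913 ≈ 779.55 mg.

780 mg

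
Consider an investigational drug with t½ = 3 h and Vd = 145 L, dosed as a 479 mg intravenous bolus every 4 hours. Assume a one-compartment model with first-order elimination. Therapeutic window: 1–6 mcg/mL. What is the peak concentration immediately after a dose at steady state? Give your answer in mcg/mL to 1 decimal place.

τ/t½ = 4/3 ≈ 1.3333, so fraction remaining f = (1/2)^(4/3) ≈ 0.3969.
At steady state, accumulation factor R = 1/(1 − e^(−kτ)) ≈ 1.6581.
Single-dose peak C₀ = D/Vd = 479/145 ≈ 3.303 mcg/mL.
Steady-state peak Cmax,ss = C₀·R ≈ 3.303 × 1.6581 ≈ 5.477 mcg/mL.
Peak 5.5 mcg/mL vs MTC 6 mcg/mL: below toxic threshold.

5.5 mcg/mL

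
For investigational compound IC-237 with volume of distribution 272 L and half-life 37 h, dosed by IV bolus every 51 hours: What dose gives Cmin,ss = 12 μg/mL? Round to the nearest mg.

τ/t½ = 51/37 ≈ 1.3784, so f = (1/2)^(51/37) ≈ 0.384651.
Cmin,ss = (D/Vd)·f/(1−f), so D = Cmin,ss·Vd·(1−f)/f.
D = 12 × 272 × (1−f)/f ≈ 12 × 272 × 1.59976 ≈ 5221.62 mg.

5222 mg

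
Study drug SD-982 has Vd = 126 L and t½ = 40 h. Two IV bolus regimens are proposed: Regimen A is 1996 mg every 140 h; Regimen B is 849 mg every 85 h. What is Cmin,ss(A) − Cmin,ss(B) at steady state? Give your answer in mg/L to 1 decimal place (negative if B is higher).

-0.5 mg/L

Regimen A: f = (1/2)^(140/40) ≈ 0.0884; Cmin,ss = (1996/126)·f/(1−f) ≈ 1.536 mg/L.
Regimen B: f = (1/2)^(85/40) ≈ 0.2293; Cmin,ss = (849/126)·f/(1−f) ≈ 2.005 mg/L.
Difference ≈ 1.536 − 2.005 ≈ -0.469 mg/L.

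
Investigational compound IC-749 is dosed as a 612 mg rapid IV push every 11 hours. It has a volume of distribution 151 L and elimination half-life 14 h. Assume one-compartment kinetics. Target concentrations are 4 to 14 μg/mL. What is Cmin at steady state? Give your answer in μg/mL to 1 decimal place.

5.6 μg/mL

k = ln2/t½ = ln2/14 ≈ 0.049511 h⁻¹; fraction remaining f = e^(−kτ) = e^(−0.049511×11) ≈ 0.5801.
At steady state, accumulation factor R = 1/(1 − e^(−kτ)) ≈ 2.3815.
Single-dose peak C₀ = D/Vd = 612/151 ≈ 4.053 μg/mL.
Cmax,ss = C₀/(1 − f) ≈ 4.053/0.4199 ≈ 9.652 μg/mL.
One interval later, Cmin,ss = Cmax,ss·e^(−kτ) ≈ 9.652 × 0.5801 ≈ 5.599 μg/mL.
Trough 5.6 μg/mL vs MEC 4 μg/mL: adequate.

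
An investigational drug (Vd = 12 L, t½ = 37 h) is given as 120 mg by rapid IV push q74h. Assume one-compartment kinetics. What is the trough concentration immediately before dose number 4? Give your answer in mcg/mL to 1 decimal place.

f = (1/2)^(τ/t½) = (1/2)^(74/37) ≈ 0.2500.
C₀ = D/Vd = 120/12 ≈ 10.000 mcg/mL.
Before the 4th dose, 3 doses have been given. Superposition: Cmin = C₀·(f + f² + … + f^3).
≈ 10.000 × (0.2500 + 0.0625 + 0.0156) ≈ 10.000 × 0.3281 ≈ 3.281 mcg/mL.

3.3 mcg/mL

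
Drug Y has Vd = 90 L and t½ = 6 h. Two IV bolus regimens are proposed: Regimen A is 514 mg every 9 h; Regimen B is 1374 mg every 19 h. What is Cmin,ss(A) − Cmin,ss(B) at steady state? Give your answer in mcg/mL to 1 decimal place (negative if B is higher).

Regimen A: f = (1/2)^(9/6) ≈ 0.3536; Cmin,ss = (514/90)·f/(1−f) ≈ 3.124 mcg/mL.
Regimen B: f = (1/2)^(19/6) ≈ 0.1114; Cmin,ss = (1374/90)·f/(1−f) ≈ 1.914 mcg/mL.
Difference ≈ 3.124 − 1.914 ≈ 1.210 mcg/mL.

1.2 mcg/mL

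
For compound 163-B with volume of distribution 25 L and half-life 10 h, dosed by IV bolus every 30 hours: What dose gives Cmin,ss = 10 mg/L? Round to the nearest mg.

τ/t½ = 30/10 ≈ 3, so f = (1/2)^(30/10) ≈ 0.125000.
Cmin,ss = (D/Vd)·f/(1−f), so D = Cmin,ss·Vd·(1−f)/f.
D = 10 × 25 × (1−f)/f ≈ 10 × 25 × 7.00000 ≈ 1750.00 mg.

1750 mg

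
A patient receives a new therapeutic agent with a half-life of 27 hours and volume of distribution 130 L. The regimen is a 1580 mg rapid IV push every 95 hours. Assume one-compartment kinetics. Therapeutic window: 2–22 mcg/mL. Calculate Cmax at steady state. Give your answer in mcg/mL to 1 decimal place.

k = ln2/t½ = ln2/27 ≈ 0.025672 h⁻¹; fraction remaining f = e^(−kτ) = e^(−0.025672×95) ≈ 0.0873.
At steady state, accumulation factor R = 1/(1 − e^(−kτ)) ≈ 1.0957.
Each bolus raises the concentration by D/Vd = 1580/130 ≈ 12.154 mcg/mL.
Cmax,ss = C₀/(1 − f) ≈ 12.154/0.9127 ≈ 13.317 mcg/mL.
Peak 13.3 mcg/mL vs MTC 22 mcg/mL: below toxic threshold.

13.3 mcg/mL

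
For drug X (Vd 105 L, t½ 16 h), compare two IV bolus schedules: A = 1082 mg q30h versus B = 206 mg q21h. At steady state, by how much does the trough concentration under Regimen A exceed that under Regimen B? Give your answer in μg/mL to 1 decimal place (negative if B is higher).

Regimen A: f = (1/2)^(30/16) ≈ 0.2726; Cmin,ss = (1082/105)·f/(1−f) ≈ 3.862 μg/mL.
Regimen B: f = (1/2)^(21/16) ≈ 0.4026; Cmin,ss = (206/105)·f/(1−f) ≈ 1.322 μg/mL.
Difference ≈ 3.862 − 1.322 ≈ 2.540 μg/mL.

2.5 μg/mL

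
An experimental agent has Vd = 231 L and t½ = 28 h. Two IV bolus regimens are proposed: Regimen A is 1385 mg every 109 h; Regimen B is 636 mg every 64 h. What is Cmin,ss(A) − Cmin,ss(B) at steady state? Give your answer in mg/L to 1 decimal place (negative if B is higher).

Regimen A: f = (1/2)^(109/28) ≈ 0.0673; Cmin,ss = (1385/231)·f/(1−f) ≈ 0.433 mg/L.
Regimen B: f = (1/2)^(64/28) ≈ 0.2051; Cmin,ss = (636/231)·f/(1−f) ≈ 0.710 mg/L.
Difference ≈ 0.433 − 0.710 ≈ -0.277 mg/L.

-0.3 mg/L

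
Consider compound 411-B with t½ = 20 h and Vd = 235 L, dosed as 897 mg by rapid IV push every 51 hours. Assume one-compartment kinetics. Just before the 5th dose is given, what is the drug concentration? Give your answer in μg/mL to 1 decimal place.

f = (1/2)^(τ/t½) = (1/2)^(51/20) ≈ 0.1708.
C₀ = D/Vd = 897/235 ≈ 3.817 μg/mL.
Before the 5th dose, 4 doses have been given. Superposition: Cmin = C₀·(f + f² + … + f^4).
≈ 3.817 × (0.1708 + 0.0292 + 0.0050 + 0.0009) ≈ 3.817 × 0.2059 ≈ 0.786 μg/mL.

0.8 μg/mL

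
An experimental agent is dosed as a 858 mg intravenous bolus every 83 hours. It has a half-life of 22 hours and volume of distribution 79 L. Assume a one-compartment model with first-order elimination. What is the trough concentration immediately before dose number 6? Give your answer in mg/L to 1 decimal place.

f = (1/2)^(τ/t½) = (1/2)^(83/22) ≈ 0.0732.
C₀ = D/Vd = 858/79 ≈ 10.861 mg/L.
Before the 6th dose, 5 doses have been given. Superposition: Cmin = C₀·(f + f² + … + f^5).
≈ 10.861 × (0.0732 + 0.0054 + 0.0004 + 0.0000 + 0.0000) ≈ 10.861 × 0.0790 ≈ 0.858 mg/L.

0.9 mg/L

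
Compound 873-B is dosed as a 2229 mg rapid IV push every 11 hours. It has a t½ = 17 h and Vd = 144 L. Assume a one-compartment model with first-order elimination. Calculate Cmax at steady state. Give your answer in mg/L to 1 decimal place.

42.8 mg/L

k = ln2/t½ = ln2/17 ≈ 0.040773 h⁻¹; fraction remaining f = e^(−kτ) = e^(−0.040773×11) ≈ 0.6386.
Accumulation ratio R = 1/(1 − f) ≈ 1/0.3614 ≈ 2.7670.
Each bolus raises the concentration by D/Vd = 2229/144 ≈ 15.479 mg/L.
Cmax,ss = C₀/(1 − f) ≈ 15.479/0.3614 ≈ 42.831 mg/L.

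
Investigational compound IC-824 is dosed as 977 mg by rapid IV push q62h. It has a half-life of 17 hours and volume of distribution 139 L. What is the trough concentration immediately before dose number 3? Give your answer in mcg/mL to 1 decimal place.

f = (1/2)^(τ/t½) = (1/2)^(62/17) ≈ 0.0798.
C₀ = D/Vd = 977/139 ≈ 7.029 mcg/mL.
Before the 3rd dose, 2 doses have been given. Superposition: Cmin = C₀·(f + f²).
≈ 7.029 × (0.0798 + 0.0064) ≈ 7.029 × 0.0862 ≈ 0.606 mcg/mL.

0.6 mcg/mL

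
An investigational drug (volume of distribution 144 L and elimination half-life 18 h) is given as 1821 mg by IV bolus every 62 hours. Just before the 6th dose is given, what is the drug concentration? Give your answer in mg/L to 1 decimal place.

1.3 mg/L

f = (1/2)^(τ/t½) = (1/2)^(62/18) ≈ 0.0919.
C₀ = D/Vd = 1821/144 ≈ 12.646 mg/L.
Before the 6th dose, 5 doses have been given. Superposition: Cmin = C₀·(f + f² + … + f^5).
≈ 12.646 × (0.0919 + 0.0084 + 0.0008 + 0.0001 + 0.0000) ≈ 12.646 × 0.1012 ≈ 1.280 mg/L.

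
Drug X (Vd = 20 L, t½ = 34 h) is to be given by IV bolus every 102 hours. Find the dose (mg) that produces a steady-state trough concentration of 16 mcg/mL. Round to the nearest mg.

τ/t½ = 102/34 ≈ 3, so f = (1/2)^(102/34) ≈ 0.125000.
Cmin,ss = (D/Vd)·f/(1−f), so D = Cmin,ss·Vd·(1−f)/f.
D = 16 × 20 × (1−f)/f ≈ 16 × 20 × 7.00000 ≈ 2240.00 mg.

2240 mg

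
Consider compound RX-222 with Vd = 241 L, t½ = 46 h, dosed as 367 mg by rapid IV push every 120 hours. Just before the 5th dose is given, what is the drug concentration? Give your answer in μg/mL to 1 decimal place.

0.3 μg/mL

f = (1/2)^(τ/t½) = (1/2)^(120/46) ≈ 0.1639.
C₀ = D/Vd = 367/241 ≈ 1.523 μg/mL.
Before the 5th dose, 4 doses have been given. Superposition: Cmin = C₀·(f + f² + … + f^4).
≈ 1.523 × (0.1639 + 0.0269 + 0.0044 + 0.0007) ≈ 1.523 × 0.1959 ≈ 0.298 μg/mL.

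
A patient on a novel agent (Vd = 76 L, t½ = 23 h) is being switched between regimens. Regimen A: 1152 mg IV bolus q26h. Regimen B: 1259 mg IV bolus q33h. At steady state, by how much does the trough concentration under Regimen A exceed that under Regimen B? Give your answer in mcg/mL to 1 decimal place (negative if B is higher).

3.0 mcg/mL

Regimen A: f = (1/2)^(26/23) ≈ 0.4568; Cmin,ss = (1152/76)·f/(1−f) ≈ 12.747 mcg/mL.
Regimen B: f = (1/2)^(33/23) ≈ 0.3699; Cmin,ss = (1259/76)·f/(1−f) ≈ 9.725 mcg/mL.
Difference ≈ 12.747 − 9.725 ≈ 3.022 mcg/mL.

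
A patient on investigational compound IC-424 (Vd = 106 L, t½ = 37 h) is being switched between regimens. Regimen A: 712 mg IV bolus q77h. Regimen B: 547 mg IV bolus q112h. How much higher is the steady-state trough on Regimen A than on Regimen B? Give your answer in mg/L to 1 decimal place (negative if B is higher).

1.4 mg/L

Regimen A: f = (1/2)^(77/37) ≈ 0.2363; Cmin,ss = (712/106)·f/(1−f) ≈ 2.078 mg/L.
Regimen B: f = (1/2)^(112/37) ≈ 0.1227; Cmin,ss = (547/106)·f/(1−f) ≈ 0.722 mg/L.
Difference ≈ 2.078 − 0.722 ≈ 1.356 mg/L.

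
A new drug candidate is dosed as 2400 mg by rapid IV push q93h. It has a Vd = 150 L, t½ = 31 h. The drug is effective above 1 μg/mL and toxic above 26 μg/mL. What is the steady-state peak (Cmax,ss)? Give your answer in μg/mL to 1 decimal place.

τ = 93 h = 3 half-lives, so f = (1/2)^3 = 0.125.
Accumulation ratio R = 1/(1 − f) = 1/0.875 = 8/7.
Single-dose peak C₀ = D/Vd = 2400/150 = 16 μg/mL.
Steady-state peak Cmax,ss = C₀·R = 16 × 8/7 ≈ 18.286 μg/mL.
Peak 18.3 μg/mL vs MTC 26 μg/mL: below toxic threshold.

18.3 μg/mL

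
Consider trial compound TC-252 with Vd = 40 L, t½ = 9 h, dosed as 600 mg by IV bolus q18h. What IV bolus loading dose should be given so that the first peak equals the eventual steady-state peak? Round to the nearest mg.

800 mg

f = (1/2)^(18/9) ≈ 0.250000; accumulation ratio R = 1/(1−f) ≈ 1.33333.
Loading dose to hit Cmax,ss on first dose: D_load = D_maint·R ≈ 600 × 1.33333 ≈ 800.00 mg.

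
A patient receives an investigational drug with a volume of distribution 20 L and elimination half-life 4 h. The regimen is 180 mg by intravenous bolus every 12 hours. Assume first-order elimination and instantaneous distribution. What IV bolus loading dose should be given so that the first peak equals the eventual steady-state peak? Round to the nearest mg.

f = (1/2)^(12/4) ≈ 0.125000; accumulation ratio R = 1/(1−f) ≈ 1.14286.
Loading dose to hit Cmax,ss on first dose: D_load = D_maint·R ≈ 180 × 1.14286 ≈ 205.71 mg.

206 mg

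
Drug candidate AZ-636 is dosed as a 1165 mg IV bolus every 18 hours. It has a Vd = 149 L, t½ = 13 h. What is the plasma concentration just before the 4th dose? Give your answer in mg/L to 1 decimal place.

4.6 mg/L

f = (1/2)^(τ/t½) = (1/2)^(18/13) ≈ 0.3830.
C₀ = D/Vd = 1165/149 ≈ 7.819 mg/L.
Before the 4th dose, 3 doses have been given. Superposition: Cmin = C₀·(f + f² + … + f^3).
≈ 7.819 × (0.3830 + 0.1467 + 0.0562) ≈ 7.819 × 0.5859 ≈ 4.581 mg/L.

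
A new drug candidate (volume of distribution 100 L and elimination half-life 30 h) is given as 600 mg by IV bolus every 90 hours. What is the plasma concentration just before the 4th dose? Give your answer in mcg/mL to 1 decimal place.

f = (1/2)^(τ/t½) = (1/2)^(90/30) ≈ 0.1250.
C₀ = D/Vd = 600/100 ≈ 6.000 mcg/mL.
Before the 4th dose, 3 doses have been given. Superposition: Cmin = C₀·(f + f² + … + f^3).
≈ 6.000 × (0.1250 + 0.0156 + 0.0020) ≈ 6.000 × 0.1426 ≈ 0.856 mcg/mL.

0.9 mcg/mL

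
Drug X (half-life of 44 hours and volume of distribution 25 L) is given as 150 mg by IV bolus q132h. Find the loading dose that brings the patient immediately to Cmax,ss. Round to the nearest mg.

f = (1/2)^(132/44) ≈ 0.125000; accumulation ratio R = 1/(1−f) ≈ 1.14286.
Loading dose to hit Cmax,ss on first dose: D_load = D_maint·R ≈ 150 × 1.14286 ≈ 171.43 mg.

171 mg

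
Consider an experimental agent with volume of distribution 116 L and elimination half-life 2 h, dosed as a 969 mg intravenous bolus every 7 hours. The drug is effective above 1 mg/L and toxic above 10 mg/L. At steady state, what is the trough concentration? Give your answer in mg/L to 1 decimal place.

0.8 mg/L

k = ln2/t½ = ln2/2 ≈ 0.346574 h⁻¹; fraction remaining f = e^(−kτ) = e^(−0.346574×7) ≈ 0.0884.
At steady state, accumulation factor R = 1/(1 − e^(−kτ)) ≈ 1.0970.
Each bolus raises the concentration by D/Vd = 969/116 ≈ 8.353 mg/L.
Steady-state peak Cmax,ss = C₀·R ≈ 8.353 × 1.0970 ≈ 9.163 mg/L.
One interval later, Cmin,ss = Cmax,ss·e^(−kτ) ≈ 9.163 × 0.0884 ≈ 0.810 mg/L.
Trough 0.8 mg/L vs MEC 1 mg/L: subtherapeutic.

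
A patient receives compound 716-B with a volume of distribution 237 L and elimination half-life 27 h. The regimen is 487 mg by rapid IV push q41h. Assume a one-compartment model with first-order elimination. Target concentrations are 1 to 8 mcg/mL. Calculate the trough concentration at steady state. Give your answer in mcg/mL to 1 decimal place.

Over one 41-h interval, 41/27 ≈ 1.5185 half-lives elapse, leaving f ≈ 0.3490 of each dose.
Single-dose peak C₀ = D/Vd = 487/237 ≈ 2.055 mcg/mL.
Steady-state trough Cmin,ss = C₀·f/(1−f) ≈ 2.055 × 0.3490/0.6510 ≈ 1.102 mcg/mL.
Trough 1.1 mcg/mL vs MEC 1 mcg/mL: adequate.

1.1 mcg/mL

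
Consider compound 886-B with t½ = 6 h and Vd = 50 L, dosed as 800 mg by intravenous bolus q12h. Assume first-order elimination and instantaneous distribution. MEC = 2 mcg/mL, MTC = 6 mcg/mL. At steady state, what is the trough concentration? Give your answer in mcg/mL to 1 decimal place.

5.3 mcg/mL

The dosing interval is 2 half-lives, so f = 2^(−2) = 0.25.
At steady state, R = 1/(1 − 0.25) = 4/3.
Single-dose peak C₀ = D/Vd = 800/50 = 16 mcg/mL.
Steady-state peak Cmax,ss = C₀·R = 16 × 4/3 ≈ 21.333 mcg/mL.
Steady-state trough Cmin,ss = Cmax,ss·f ≈ 21.333 × 0.25 ≈ 5.333 mcg/mL.
Trough 5.3 mcg/mL vs MEC 2 mcg/mL: adequate.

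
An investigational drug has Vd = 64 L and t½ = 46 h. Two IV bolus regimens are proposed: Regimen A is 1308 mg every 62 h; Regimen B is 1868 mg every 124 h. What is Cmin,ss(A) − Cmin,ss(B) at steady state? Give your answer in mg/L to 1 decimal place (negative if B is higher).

Regimen A: f = (1/2)^(62/46) ≈ 0.3929; Cmin,ss = (1308/64)·f/(1−f) ≈ 13.227 mg/L.
Regimen B: f = (1/2)^(124/46) ≈ 0.1544; Cmin,ss = (1868/64)·f/(1−f) ≈ 5.329 mg/L.
Difference ≈ 13.227 − 5.329 ≈ 7.898 mg/L.

7.9 mg/L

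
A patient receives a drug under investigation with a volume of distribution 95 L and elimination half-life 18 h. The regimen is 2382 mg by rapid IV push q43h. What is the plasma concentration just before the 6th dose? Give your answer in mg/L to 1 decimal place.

f = (1/2)^(τ/t½) = (1/2)^(43/18) ≈ 0.1909.
C₀ = D/Vd = 2382/95 ≈ 25.074 mg/L.
Before the 6th dose, 5 doses have been given. Superposition: Cmin = C₀·(f + f² + … + f^5).
≈ 25.074 × (0.1909 + 0.0364 + 0.0070 + 0.0013 + 0.0003) ≈ 25.074 × 0.2359 ≈ 5.915 mg/L.

5.9 mg/L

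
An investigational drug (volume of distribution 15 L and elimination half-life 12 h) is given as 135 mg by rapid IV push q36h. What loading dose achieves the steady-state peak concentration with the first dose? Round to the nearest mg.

154 mg

f = (1/2)^(36/12) ≈ 0.125000; accumulation ratio R = 1/(1−f) ≈ 1.14286.
Loading dose to hit Cmax,ss on first dose: D_load = D_maint·R ≈ 135 × 1.14286 ≈ 154.29 mg.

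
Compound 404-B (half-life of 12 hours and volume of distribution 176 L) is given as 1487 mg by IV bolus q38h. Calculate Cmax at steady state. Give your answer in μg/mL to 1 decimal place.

Over one 38-h interval, 38/12 ≈ 3.1667 half-lives elapse, leaving f ≈ 0.1114 of each dose.
At steady state, accumulation factor R = 1/(1 − e^(−kτ)) ≈ 1.1254.
Each bolus raises the concentration by D/Vd = 1487/176 ≈ 8.449 μg/mL.
Steady-state peak Cmax,ss = C₀·R ≈ 8.449 × 1.1254 ≈ 9.509 μg/mL.

9.5 μg/mL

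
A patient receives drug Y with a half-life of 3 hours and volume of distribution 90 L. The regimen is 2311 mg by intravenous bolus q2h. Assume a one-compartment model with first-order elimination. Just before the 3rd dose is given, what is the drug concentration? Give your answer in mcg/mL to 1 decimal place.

f = (1/2)^(τ/t½) = (1/2)^(2/3) ≈ 0.6300.
C₀ = D/Vd = 2311/90 ≈ 25.678 mcg/mL.
Before the 3rd dose, 2 doses have been given. Superposition: Cmin = C₀·(f + f²).
≈ 25.678 × (0.6300 + 0.3969) ≈ 25.678 × 1.0269 ≈ 26.369 mcg/mL.

26.4 mcg/mL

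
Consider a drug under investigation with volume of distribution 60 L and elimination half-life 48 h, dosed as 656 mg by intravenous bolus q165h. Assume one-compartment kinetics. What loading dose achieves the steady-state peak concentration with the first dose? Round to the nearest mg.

f = (1/2)^(165/48) ≈ 0.092302; accumulation ratio R = 1/(1−f) ≈ 1.10169.
Loading dose to hit Cmax,ss on first dose: D_load = D_maint·R ≈ 656 × 1.10169 ≈ 722.71 mg.

723 mg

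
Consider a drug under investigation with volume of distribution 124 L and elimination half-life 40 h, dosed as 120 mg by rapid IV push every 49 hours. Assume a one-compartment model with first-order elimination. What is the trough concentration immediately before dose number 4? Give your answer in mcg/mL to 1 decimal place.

f = (1/2)^(τ/t½) = (1/2)^(49/40) ≈ 0.4278.
C₀ = D/Vd = 120/124 ≈ 0.968 mcg/mL.
Before the 4th dose, 3 doses have been given. Superposition: Cmin = C₀·(f + f² + … + f^3).
≈ 0.968 × (0.4278 + 0.1830 + 0.0783) ≈ 0.968 × 0.6891 ≈ 0.667 mcg/mL.

0.7 mcg/mL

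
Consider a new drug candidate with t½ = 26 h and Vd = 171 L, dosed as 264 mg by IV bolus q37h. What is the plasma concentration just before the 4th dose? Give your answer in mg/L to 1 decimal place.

f = (1/2)^(τ/t½) = (1/2)^(37/26) ≈ 0.3729.
C₀ = D/Vd = 264/171 ≈ 1.544 mg/L.
Before the 4th dose, 3 doses have been given. Superposition: Cmin = C₀·(f + f² + … + f^3).
≈ 1.544 × (0.3729 + 0.1391 + 0.0519) ≈ 1.544 × 0.5639 ≈ 0.871 mg/L.

0.9 mg/L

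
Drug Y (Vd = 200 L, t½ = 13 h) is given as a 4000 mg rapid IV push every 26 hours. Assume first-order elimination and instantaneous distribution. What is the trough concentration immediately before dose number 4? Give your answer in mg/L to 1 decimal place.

6.6 mg/L

f = (1/2)^(τ/t½) = (1/2)^(26/13) ≈ 0.2500.
C₀ = D/Vd = 4000/200 ≈ 20.000 mg/L.
Before the 4th dose, 3 doses have been given. Superposition: Cmin = C₀·(f + f² + … + f^3).
≈ 20.000 × (0.2500 + 0.0625 + 0.0156) ≈ 20.000 × 0.3281 ≈ 6.562 mg/L.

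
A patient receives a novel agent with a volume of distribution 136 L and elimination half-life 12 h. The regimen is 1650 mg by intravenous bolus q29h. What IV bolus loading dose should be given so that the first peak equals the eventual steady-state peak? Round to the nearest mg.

2030 mg

f = (1/2)^(29/12) ≈ 0.187288; accumulation ratio R = 1/(1−f) ≈ 1.23045.
Loading dose to hit Cmax,ss on first dose: D_load = D_maint·R ≈ 1650 × 1.23045 ≈ 2030.24 mg.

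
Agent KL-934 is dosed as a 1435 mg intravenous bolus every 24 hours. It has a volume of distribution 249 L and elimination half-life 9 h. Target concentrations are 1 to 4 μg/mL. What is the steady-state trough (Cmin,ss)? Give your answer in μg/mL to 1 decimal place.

1.1 μg/mL

k = ln2/t½ = ln2/9 ≈ 0.077016 h⁻¹; fraction remaining f = e^(−kτ) = e^(−0.077016×24) ≈ 0.1575.
At steady state, accumulation factor R = 1/(1 − e^(−kτ)) ≈ 1.1869.
Each bolus raises the concentration by D/Vd = 1435/249 ≈ 5.763 μg/mL.
Cmax,ss = C₀/(1 − f) ≈ 5.763/0.8425 ≈ 6.840 μg/mL.
One interval later, Cmin,ss = Cmax,ss·e^(−kτ) ≈ 6.840 × 0.1575 ≈ 1.077 μg/mL.
Trough 1.1 μg/mL vs MEC 1 μg/mL: adequate.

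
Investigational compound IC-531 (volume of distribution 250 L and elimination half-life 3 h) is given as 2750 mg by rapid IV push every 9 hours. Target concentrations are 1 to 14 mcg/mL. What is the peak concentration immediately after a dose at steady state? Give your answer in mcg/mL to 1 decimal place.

τ = 9 h = 3 half-lives, so f = (1/2)^3 = 0.125.
At steady state, R = 1/(1 − 0.125) = 8/7.
Single-dose peak C₀ = D/Vd = 2750/250 = 11 mcg/mL.
Steady-state peak Cmax,ss = C₀·R = 11 × 8/7 ≈ 12.571 mcg/mL.
Peak 12.6 mcg/mL vs MTC 14 mcg/mL: below toxic threshold.

12.6 mcg/mL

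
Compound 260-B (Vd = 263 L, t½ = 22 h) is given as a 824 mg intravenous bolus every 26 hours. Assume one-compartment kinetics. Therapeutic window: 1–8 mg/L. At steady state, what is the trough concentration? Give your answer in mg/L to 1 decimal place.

τ/t½ = 26/22 ≈ 1.1818, so fraction remaining f = (1/2)^(26/22) ≈ 0.4408.
Each bolus raises the concentration by D/Vd = 824/263 ≈ 3.133 mg/L.
Steady-state trough Cmin,ss = C₀·f/(1−f) ≈ 3.133 × 0.4408/0.5592 ≈ 2.470 mg/L.
Trough 2.5 mg/L vs MEC 1 mg/L: adequate.

2.5 mg/L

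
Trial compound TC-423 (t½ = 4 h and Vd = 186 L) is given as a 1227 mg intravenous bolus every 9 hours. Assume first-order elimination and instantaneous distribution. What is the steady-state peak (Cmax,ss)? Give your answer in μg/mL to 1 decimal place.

Over one 9-h interval, 9/4 ≈ 2.25 half-lives elapse, leaving f ≈ 0.2102 of each dose.
At steady state, accumulation factor R = 1/(1 − e^(−kτ)) ≈ 1.2661.
Single-dose peak C₀ = D/Vd = 1227/186 ≈ 6.597 μg/mL.
Steady-state peak Cmax,ss = C₀·R ≈ 6.597 × 1.2661 ≈ 8.352 μg/mL.

8.4 μg/mL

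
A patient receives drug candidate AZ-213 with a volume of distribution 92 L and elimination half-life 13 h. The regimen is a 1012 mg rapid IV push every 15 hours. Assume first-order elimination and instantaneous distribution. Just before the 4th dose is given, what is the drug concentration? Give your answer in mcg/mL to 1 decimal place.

8.2 mcg/mL

f = (1/2)^(τ/t½) = (1/2)^(15/13) ≈ 0.4494.
C₀ = D/Vd = 1012/92 ≈ 11.000 mcg/mL.
Before the 4th dose, 3 doses have been given. Superposition: Cmin = C₀·(f + f² + … + f^3).
≈ 11.000 × (0.4494 + 0.2020 + 0.0908) ≈ 11.000 × 0.7422 ≈ 8.164 mcg/mL.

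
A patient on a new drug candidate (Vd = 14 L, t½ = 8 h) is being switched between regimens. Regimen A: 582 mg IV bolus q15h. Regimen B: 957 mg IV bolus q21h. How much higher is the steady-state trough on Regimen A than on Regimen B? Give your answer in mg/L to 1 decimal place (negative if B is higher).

Regimen A: f = (1/2)^(15/8) ≈ 0.2726; Cmin,ss = (582/14)·f/(1−f) ≈ 15.579 mg/L.
Regimen B: f = (1/2)^(21/8) ≈ 0.1621; Cmin,ss = (957/14)·f/(1−f) ≈ 13.224 mg/L.
Difference ≈ 15.579 − 13.224 ≈ 2.355 mg/L.

2.4 mg/L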